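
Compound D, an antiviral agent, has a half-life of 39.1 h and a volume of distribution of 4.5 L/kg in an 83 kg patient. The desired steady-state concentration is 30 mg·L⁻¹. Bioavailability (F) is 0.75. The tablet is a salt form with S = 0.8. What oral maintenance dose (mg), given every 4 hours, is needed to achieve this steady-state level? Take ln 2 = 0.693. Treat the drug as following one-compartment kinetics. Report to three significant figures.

1320 mg

Vd(total) = 83 kg × 4.5 L/kg = 373.5 L
CL = 0.693 × Vd / t½ = 0.693 × 373.5 / 39.1 = 6.620 L/h
D = CL × Css × τ / F / S = 6.620 × 30 × 4 / 0.75 / 0.8 = 1324 mg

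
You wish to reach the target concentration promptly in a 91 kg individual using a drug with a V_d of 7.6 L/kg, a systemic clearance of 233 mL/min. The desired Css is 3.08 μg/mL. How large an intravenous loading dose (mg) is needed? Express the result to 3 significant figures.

Vd(total) = 91 kg × 7.6 L/kg = 691.6 L
LD is governed by Vd — clearance does not enter the loading-dose calculation.
LD = Vd × C = 691.6 × 3.080 = 2130 mg

2130 mg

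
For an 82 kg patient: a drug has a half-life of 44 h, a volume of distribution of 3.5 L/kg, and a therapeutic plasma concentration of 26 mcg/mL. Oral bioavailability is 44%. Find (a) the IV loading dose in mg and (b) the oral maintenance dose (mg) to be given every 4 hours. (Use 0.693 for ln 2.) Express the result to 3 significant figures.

(a) 7460 mg; (b) 1070 mg

Total Vd = 3.5 × 82 = 287.0 L
LD = Vd × C = 287.0 × 26 = 7462 mg
CL = 0.693 × Vd / t½ = 0.693 × 287.0 / 44 = 4.520 L/h
D = CL × Css × τ / F = 4.520 × 26 × 4 / 0.44 = 1068 mg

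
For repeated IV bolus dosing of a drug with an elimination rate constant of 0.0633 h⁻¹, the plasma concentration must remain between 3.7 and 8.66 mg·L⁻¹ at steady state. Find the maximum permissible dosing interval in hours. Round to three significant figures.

13.4 h

Between IV bolus doses, concentration decays as C = C₀·e^(−kτ), so C_peak/C_trough = e^(kτ).
τ_max = ln(C_peak/C_trough) / k = ln(8.66/3.7) / 0.06330 = 0.8504 / 0.06330 = 13.43 h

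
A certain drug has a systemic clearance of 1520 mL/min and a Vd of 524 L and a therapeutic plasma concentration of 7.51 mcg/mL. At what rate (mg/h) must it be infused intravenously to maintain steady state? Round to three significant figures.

685 mg/h

Convert clearance: 1520 mL/min × 60 min/h ÷ 1000 mL/L = 91.20 L/h
R₀ = 91.20 × 7.51 = 684.9 mg/h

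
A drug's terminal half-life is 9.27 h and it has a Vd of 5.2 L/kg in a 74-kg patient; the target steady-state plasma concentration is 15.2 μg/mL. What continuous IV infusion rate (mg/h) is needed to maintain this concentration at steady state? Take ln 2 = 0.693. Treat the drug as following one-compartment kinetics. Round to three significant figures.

437 mg/h

Total Vd = 5.2 × 74 = 384.8 L
CL = ln 2 · Vd / t½ = 0.693 × 384.8 / 9.27 = 28.77 L/h
Infusion rate = CL × Css = 28.77 × 15.2 = 437.3 mg/h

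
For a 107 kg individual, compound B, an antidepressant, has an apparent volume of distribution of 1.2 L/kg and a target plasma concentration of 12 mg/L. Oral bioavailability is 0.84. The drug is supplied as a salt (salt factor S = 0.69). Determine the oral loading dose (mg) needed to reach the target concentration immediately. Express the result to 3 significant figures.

Total Vd = 1.2 × 107 = 128.4 L
The loading dose fills Vd to the target concentration.
LD = Vd × C / F / S = 128.4 × 12.00 / 0.84 / 0.69 = 2658 mg

2660 mg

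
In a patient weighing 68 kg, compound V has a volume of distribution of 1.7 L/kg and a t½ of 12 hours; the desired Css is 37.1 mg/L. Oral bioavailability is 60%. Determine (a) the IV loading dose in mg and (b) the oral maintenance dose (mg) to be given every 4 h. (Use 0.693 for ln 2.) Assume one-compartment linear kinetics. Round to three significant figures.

Total Vd = 1.7 × 68 = 115.6 L
LD = Vd × C = 115.6 × 37.1 = 4289 mg
CL = 0.693 × Vd / t½ = 0.693 × 115.6 / 12 = 6.676 L/h
D = CL × Css × τ / F = 6.676 × 37.1 × 4 / 0.6 = 1651 mg

(a) 4290 mg; (b) 1650 mg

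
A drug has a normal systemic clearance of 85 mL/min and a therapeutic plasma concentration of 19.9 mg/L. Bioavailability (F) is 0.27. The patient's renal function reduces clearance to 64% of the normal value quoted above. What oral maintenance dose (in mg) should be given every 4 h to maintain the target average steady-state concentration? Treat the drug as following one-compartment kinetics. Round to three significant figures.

CL = 85 mL/min = 85 × 0.06 = 5.100 L/h
Patient clearance = 0.64 × 5.100 = 3.264 L/h
At steady state, dose per interval replaces the amount cleared in that interval: F·D/τ = CL·Css.
D = CL × Css × τ / F = 3.264 × 19.9 × 4 / 0.27 = 962.3 mg

962 mg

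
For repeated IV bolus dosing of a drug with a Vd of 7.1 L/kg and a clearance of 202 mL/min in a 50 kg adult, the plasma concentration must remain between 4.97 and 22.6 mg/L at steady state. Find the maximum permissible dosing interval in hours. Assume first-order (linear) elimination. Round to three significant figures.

44.4 h

Vd = 7.1 L/kg × 50 kg = 355.0 L
Convert clearance: 202 mL/min × 60 min/h ÷ 1000 mL/L = 12.12 L/h
k = CL / Vd = 12.12 / 355.0 = 0.03414 h⁻¹
Between IV bolus doses, concentration decays as C = C₀·e^(−kτ), so C_peak/C_trough = e^(kτ).
τ_max = ln(C_peak/C_trough) / k = ln(22.6/4.97) / 0.03414 = 1.515 / 0.03414 = 44.38 h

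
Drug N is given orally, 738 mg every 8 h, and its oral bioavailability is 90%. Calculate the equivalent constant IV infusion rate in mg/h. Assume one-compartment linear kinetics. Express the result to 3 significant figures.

Equivalent systemic input: infusion rate = F·D/τ.
Rate = 0.9 × 738 / 8 = 83.03 mg/h

83.0 mg/h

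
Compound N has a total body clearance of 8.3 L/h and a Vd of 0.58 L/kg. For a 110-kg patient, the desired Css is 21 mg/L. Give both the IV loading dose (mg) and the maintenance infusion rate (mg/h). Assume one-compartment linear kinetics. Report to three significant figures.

Vd(total) = 110 kg × 0.58 L/kg = 63.80 L
Loading: fill Vd to C_target → 63.80 L × 21 mg/L = 1340 mg
Maintenance infusion rate = CL × Css = 8.300 × 21 = 174.3 mg/h

(a) 1340 mg; (b) 174 mg/h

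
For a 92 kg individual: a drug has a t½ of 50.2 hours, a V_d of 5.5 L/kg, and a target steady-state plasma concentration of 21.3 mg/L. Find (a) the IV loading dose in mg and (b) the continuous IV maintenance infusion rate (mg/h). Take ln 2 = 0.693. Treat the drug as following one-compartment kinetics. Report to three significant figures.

Total Vd = 5.5 × 92 = 506.0 L
LD = Vd × C = 506.0 × 21.3 = 10780 mg
CL = 0.693 × Vd / t½ = 0.693 × 506.0 / 50.2 = 6.985 L/h
Infusion rate = CL × Css = 6.985 × 21.3 = 148.8 mg/h

(a) 10800 mg; (b) 149 mg/h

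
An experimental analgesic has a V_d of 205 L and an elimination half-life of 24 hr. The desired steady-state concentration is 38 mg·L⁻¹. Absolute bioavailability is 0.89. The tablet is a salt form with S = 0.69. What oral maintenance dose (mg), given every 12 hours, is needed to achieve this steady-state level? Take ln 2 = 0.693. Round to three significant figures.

4400 mg

k = 0.693/24 = 0.02888 h⁻¹, so CL = k·Vd = 0.02888 × 205.0 = 5.920 L/h
D = CL × Css × τ / F / S = 5.920 × 38 × 12 / 0.89 / 0.69 = 4396 mg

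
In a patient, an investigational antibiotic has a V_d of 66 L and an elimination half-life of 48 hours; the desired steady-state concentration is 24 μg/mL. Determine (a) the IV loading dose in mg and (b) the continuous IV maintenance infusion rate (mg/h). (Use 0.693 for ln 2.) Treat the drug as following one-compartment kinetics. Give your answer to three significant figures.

LD = Vd × C = 66.00 × 24 = 1584 mg
CL = 0.693 × Vd / t½ = 0.693 × 66.00 / 48 = 0.9529 L/h
Infusion rate = CL × Css = 0.9529 × 24 = 22.87 mg/h

(a) 1580 mg; (b) 22.9 mg/h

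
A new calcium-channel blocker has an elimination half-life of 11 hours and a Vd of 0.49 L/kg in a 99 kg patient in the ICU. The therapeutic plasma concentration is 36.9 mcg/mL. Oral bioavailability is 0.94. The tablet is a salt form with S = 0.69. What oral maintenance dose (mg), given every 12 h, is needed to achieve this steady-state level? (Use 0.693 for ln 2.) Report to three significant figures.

2090 mg

Vd(total) = 99 kg × 0.49 L/kg = 48.51 L
CL = ln 2 · Vd / t½ = 0.693 × 48.51 / 11 = 3.056 L/h
D = CL × Css × τ / F / S = 3.056 × 36.9 × 12 / 0.94 / 0.69 = 2086 mg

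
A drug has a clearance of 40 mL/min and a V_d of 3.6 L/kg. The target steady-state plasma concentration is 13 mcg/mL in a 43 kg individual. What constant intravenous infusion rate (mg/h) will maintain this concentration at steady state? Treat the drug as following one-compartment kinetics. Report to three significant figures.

31.2 mg/h

CL = 40 mL/min = 40 × 0.06 = 2.400 L/h
Rate = CL × Css = 2.400 × 13 = 31.20 mg/h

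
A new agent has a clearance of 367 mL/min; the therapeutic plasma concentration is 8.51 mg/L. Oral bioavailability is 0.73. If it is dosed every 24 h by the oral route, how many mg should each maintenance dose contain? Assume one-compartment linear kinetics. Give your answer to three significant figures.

6160 mg

CL = 367 mL/min × 60/1000 = 22.02 L/h
D = CL × Css × τ / F = 22.02 × 8.51 × 24 / 0.73 = 6161 mg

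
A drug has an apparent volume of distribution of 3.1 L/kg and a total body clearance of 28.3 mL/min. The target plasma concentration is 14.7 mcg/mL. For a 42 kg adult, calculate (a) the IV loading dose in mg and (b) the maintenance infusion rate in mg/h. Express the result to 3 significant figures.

Vd = 3.1 L/kg × 42 kg = 130.2 L
Loading dose = Vd × C = 130.2 × 14.7 = 1914 mg
Convert clearance: 28.3 mL/min × 60 min/h ÷ 1000 mL/L = 1.698 L/h
Maintenance infusion rate = CL × Css = 1.698 × 14.7 = 24.96 mg/h

(a) 1910 mg; (b) 25.0 mg/h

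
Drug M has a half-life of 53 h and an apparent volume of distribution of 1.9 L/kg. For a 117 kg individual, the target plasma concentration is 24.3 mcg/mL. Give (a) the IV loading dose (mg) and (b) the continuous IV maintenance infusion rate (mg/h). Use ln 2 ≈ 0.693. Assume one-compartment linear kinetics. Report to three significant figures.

(a) 5400 mg; (b) 70.6 mg/h

Vd = 1.9 L/kg × 117 kg = 222.3 L
LD = Vd × C = 222.3 × 24.3 = 5402 mg
CL = 0.693 × Vd / t½ = 0.693 × 222.3 / 53 = 2.907 L/h
Infusion rate = CL × Css = 2.907 × 24.3 = 70.64 mg/h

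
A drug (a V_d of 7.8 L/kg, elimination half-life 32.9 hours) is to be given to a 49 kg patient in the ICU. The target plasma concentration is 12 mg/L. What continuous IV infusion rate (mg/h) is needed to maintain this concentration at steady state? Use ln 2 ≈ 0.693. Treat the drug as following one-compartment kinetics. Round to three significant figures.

Vd = 7.8 L/kg × 49 kg = 382.2 L
CL = ln 2 · Vd / t½ = 0.693 × 382.2 / 32.9 = 8.051 L/h
Infusion rate = CL × Css = 8.051 × 12 = 96.61 mg/h

96.6 mg/h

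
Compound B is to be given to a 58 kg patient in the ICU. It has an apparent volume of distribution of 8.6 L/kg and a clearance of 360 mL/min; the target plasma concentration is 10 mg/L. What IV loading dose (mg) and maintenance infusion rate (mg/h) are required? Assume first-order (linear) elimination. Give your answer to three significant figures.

(a) 4990 mg; (b) 216 mg/h

Vd(total) = 58 kg × 8.6 L/kg = 498.8 L
LD = Vd · C_target = 498.8 × 10 = 4988 mg
Convert clearance: 360 mL/min × 60 min/h ÷ 1000 mL/L = 21.60 L/h
Infusion rate = 21.60 L/h × 10 mg/L = 216.0 mg/h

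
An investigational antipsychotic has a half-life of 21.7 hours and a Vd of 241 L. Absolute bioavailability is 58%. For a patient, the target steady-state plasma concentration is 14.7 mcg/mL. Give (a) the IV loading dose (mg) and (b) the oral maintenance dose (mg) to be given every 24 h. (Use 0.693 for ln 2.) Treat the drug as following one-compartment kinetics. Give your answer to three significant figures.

LD = Vd × C = 241.0 × 14.7 = 3543 mg
CL = 0.693 × Vd / t½ = 0.693 × 241.0 / 21.7 = 7.696 L/h
D = CL × Css × τ / F = 7.696 × 14.7 × 24 / 0.58 = 4681 mg

(a) 3540 mg; (b) 4680 mg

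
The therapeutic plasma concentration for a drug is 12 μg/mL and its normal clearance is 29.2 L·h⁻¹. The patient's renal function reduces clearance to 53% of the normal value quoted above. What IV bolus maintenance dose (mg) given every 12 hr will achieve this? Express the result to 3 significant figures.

Patient clearance = 0.53 × 29.20 = 15.48 L/h
D = CL × Css × τ = 15.48 × 12 × 12 = 2229 mg

2230 mg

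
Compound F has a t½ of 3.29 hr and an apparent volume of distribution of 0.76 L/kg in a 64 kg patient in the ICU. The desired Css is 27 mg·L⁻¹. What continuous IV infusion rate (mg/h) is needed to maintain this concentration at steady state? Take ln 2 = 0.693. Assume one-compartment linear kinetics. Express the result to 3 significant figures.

277 mg/h

Vd(total) = 64 kg × 0.76 L/kg = 48.64 L
CL = ln 2 · Vd / t½ = 0.693 × 48.64 / 3.29 = 10.25 L/h
Infusion rate = CL × Css = 10.25 × 27 = 276.8 mg/h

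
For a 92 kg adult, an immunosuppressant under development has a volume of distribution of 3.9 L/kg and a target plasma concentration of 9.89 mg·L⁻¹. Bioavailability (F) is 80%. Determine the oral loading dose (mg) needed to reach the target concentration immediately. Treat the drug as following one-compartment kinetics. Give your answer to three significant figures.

4440 mg

Vd(total) = 92 kg × 3.9 L/kg = 358.8 L
The loading dose fills Vd to the target concentration.
LD = Vd × C / F = 358.8 × 9.890 / 0.8 = 4436 mg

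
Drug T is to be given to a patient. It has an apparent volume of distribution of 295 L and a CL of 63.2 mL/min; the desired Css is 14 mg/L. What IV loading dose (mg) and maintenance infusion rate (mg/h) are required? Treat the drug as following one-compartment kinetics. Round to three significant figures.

(a) 4130 mg; (b) 53.1 mg/h

Loading: fill Vd to C_target → 295.0 L × 14 mg/L = 4130 mg
CL = 63.2 mL/min = 63.2 × 0.06 = 3.792 L/h
Maintenance: replace elimination → rate = CL × Css = 3.792 × 14 = 53.09 mg/h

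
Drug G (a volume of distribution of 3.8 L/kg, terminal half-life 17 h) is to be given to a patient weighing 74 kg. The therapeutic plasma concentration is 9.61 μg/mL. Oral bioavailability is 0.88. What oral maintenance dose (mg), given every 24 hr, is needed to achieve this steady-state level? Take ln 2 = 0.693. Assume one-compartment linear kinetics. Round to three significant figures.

Vd = 3.8 L/kg × 74 kg = 281.2 L
CL = ln 2 · Vd / t½ = 0.693 × 281.2 / 17 = 11.46 L/h
D = CL × Css × τ / F = 11.46 × 9.61 × 24 / 0.88 = 3004 mg

3000 mg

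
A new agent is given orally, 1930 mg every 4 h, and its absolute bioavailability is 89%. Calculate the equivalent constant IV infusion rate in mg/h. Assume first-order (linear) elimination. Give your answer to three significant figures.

Equivalent systemic input: infusion rate = F·D/τ.
Rate = 0.89 × 1930 / 4 = 429.4 mg/h

429 mg/h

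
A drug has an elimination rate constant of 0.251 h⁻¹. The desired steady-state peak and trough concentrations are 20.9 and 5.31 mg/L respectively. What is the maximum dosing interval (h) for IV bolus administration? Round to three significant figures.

Between IV bolus doses, concentration decays as C = C₀·e^(−kτ), so C_peak/C_trough = e^(kτ).
τ_max = ln(C_peak/C_trough) / k = ln(20.9/5.31) / 0.2510 = 1.370 / 0.2510 = 5.458 h

5.46 h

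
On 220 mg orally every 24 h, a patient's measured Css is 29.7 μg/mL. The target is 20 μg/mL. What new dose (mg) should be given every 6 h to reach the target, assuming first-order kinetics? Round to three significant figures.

With linear kinetics, Css is proportional to dose rate (D/τ) at fixed clearance.
D₂ = D₁ × (Css,target / Css,current) × (τ₂/τ₁) = 220 × (20/29.7) × (6/24) = 37.04 mg

37.0 mg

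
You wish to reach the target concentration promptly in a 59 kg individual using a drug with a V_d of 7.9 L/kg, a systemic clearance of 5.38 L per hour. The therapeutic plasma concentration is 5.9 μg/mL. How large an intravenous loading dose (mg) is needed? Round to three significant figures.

2750 mg

Vd(total) = 59 kg × 7.9 L/kg = 466.1 L
LD = Vd × C = 466.1 × 5.900 = 2750 mg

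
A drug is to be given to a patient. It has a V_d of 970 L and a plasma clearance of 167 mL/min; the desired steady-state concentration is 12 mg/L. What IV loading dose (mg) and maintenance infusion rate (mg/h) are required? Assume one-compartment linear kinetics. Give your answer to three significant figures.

Loading dose = Vd × C = 970.0 × 12 = 11640 mg
CL = 167 mL/min = 167 × 0.06 = 10.02 L/h
Maintenance infusion rate = CL × Css = 10.02 × 12 = 120.2 mg/h

(a) 11600 mg; (b) 120 mg/h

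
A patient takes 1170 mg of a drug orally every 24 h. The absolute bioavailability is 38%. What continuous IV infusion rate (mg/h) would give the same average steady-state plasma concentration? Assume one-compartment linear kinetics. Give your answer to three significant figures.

Equivalent systemic input: infusion rate = F·D/τ.
Rate = 0.38 × 1170 / 24 = 18.53 mg/h

18.5 mg/h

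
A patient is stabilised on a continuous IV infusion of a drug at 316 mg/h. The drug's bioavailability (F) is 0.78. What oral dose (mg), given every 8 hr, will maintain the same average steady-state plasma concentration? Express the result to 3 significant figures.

To maintain the same Css, the systemic dosing rate must be unchanged: F·D/τ = infusion rate.
D = rate × τ / F = 316 × 8 / 0.78 = 3241 mg

3240 mg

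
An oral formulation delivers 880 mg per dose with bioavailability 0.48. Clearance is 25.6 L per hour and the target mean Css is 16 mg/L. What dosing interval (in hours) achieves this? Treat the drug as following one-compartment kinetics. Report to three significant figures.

1.03 h

F·D/τ = CL·Css → τ = F·D / (CL·Css).
τ = 0.48 × 880 / (25.6 × 16) = 1.031 h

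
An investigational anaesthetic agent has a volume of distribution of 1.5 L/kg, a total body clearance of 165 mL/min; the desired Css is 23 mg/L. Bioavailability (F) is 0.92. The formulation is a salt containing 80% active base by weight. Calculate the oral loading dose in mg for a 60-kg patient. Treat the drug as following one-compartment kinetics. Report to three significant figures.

2810 mg

Vd(total) = 60 kg × 1.5 L/kg = 90.00 L
LD = Vd × C / F / S = 90.00 × 23.00 / 0.92 / 0.8 = 2813 mg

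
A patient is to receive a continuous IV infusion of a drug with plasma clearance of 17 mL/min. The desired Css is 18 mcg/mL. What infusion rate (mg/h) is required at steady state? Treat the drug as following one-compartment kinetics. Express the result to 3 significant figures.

18.4 mg/h

CL = 17 mL/min = 17 × 0.06 = 1.020 L/h
At steady state, infusion rate equals elimination rate: rate in = CL × Css.
Infusion rate = CL · Css = 1.020 L/h × 18 mg/L = 18.36 mg/h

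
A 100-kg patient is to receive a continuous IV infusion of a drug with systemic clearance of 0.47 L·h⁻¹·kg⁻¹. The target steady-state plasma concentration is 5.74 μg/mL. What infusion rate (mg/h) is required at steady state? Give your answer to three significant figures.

CL = 0.47 L·h⁻¹·kg⁻¹ × 100 kg = 47.00 L/h
At steady state, infusion rate equals elimination rate: rate in = CL × Css.
Rate = CL × Css = 47.00 × 5.74 = 269.8 mg/h

270 mg/h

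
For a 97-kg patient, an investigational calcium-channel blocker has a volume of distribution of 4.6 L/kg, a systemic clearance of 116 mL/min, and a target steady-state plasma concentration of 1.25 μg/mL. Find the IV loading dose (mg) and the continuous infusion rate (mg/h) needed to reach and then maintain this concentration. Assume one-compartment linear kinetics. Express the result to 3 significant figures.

Vd(total) = 97 kg × 4.6 L/kg = 446.2 L
LD = Vd · C_target = 446.2 × 1.25 = 557.8 mg
Convert clearance: 116 mL/min × 60 min/h ÷ 1000 mL/L = 6.960 L/h
Infusion rate = 6.960 L/h × 1.25 mg/L = 8.700 mg/h

(a) 558 mg; (b) 8.70 mg/h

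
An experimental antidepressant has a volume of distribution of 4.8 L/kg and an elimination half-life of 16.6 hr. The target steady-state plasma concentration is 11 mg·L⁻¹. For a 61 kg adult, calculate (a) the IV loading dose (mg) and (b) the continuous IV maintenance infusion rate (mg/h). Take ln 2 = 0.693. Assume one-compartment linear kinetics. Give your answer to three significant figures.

Total Vd = 4.8 × 61 = 292.8 L
LD = Vd × C = 292.8 × 11 = 3221 mg
CL = 0.693 × Vd / t½ = 0.693 × 292.8 / 16.6 = 12.22 L/h
Infusion rate = CL × Css = 12.22 × 11 = 134.4 mg/h

(a) 3220 mg; (b) 134 mg/h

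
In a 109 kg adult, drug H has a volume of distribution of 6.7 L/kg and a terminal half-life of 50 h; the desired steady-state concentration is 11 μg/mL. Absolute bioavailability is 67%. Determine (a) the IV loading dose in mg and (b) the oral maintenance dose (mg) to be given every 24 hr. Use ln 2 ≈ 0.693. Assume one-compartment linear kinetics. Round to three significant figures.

Total Vd = 6.7 × 109 = 730.3 L
LD = Vd × C = 730.3 × 11 = 8033 mg
CL = 0.693 × Vd / t½ = 0.693 × 730.3 / 50 = 10.12 L/h
D = CL × Css × τ / F = 10.12 × 11 × 24 / 0.67 = 3988 mg

(a) 8030 mg; (b) 3990 mg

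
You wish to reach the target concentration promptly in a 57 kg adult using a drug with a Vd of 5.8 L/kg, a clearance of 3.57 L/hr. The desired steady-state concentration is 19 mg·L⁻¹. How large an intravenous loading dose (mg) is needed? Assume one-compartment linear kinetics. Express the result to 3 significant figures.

Vd = 5.8 L/kg × 57 kg = 330.6 L
LD = Vd × C = 330.6 × 19.00 = 6281 mg

6280 mg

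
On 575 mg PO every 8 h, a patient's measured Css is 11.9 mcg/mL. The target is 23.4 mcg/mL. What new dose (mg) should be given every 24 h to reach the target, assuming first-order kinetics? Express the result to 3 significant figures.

With linear kinetics, Css is proportional to dose rate (D/τ) at fixed clearance.
D₂ = D₁ × (Css,target / Css,current) × (τ₂/τ₁) = 575 × (23.4/11.9) × (24/8) = 3392 mg

3390 mg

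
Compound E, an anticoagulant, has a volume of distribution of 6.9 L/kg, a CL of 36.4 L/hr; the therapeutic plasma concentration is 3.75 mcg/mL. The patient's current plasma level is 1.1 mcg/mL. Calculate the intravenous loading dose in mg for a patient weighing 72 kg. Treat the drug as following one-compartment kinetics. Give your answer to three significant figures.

1320 mg

Vd = 6.9 L/kg × 72 kg = 496.8 L
Concentration deficit ΔC = 3.75 − 1.1 = 2.650 mg/L
LD = Vd × ΔC = 496.8 × 2.650 = 1317 mg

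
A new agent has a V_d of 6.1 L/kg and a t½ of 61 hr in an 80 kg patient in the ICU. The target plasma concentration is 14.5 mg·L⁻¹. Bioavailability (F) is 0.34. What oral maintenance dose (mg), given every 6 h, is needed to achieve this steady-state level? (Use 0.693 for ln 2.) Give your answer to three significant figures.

Vd = 6.1 L/kg × 80 kg = 488.0 L
CL = 0.693 × Vd / t½ = 0.693 × 488.0 / 61 = 5.544 L/h
D = CL × Css × τ / F = 5.544 × 14.5 × 6 / 0.34 = 1419 mg

1420 mg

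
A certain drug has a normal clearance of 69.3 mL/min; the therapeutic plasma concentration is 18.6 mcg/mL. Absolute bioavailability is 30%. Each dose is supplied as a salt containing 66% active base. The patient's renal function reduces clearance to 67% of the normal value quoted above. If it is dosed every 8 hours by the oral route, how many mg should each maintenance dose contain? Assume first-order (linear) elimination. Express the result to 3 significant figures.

CL = 69.3 mL/min = 69.3 × 0.06 = 4.158 L/h
Patient clearance = 0.67 × 4.158 = 2.786 L/h
D = CL × Css × τ / F / S = 2.786 × 18.6 × 8 / 0.3 / 0.66 = 2094 mg

2090 mg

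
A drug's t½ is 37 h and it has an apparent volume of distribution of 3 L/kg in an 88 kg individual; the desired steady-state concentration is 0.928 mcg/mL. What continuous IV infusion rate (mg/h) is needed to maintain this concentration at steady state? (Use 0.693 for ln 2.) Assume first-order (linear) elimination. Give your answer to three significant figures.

4.59 mg/h

Vd(total) = 88 kg × 3 L/kg = 264.0 L
k = 0.693/37 = 0.01873 h⁻¹, so CL = k·Vd = 0.01873 × 264.0 = 4.945 L/h
Infusion rate = CL × Css = 4.945 × 0.928 = 4.589 mg/h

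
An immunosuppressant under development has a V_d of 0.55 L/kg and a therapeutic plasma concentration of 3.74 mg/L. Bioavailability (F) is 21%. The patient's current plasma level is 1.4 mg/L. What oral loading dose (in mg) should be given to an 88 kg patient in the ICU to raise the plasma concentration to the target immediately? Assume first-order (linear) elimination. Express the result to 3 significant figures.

Vd(total) = 88 kg × 0.55 L/kg = 48.40 L
Concentration deficit ΔC = 3.74 − 1.4 = 2.340 mg/L
LD = Vd × ΔC / F = 48.40 × 2.340 / 0.21 = 539.3 mg

539 mg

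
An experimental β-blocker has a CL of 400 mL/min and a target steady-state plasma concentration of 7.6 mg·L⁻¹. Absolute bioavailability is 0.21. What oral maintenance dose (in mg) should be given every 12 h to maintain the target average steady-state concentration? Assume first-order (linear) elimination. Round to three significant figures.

CL = 400 mL/min = 400 × 0.06 = 24.00 L/h
D = CL × Css × τ / F = 24.00 × 7.6 × 12 / 0.21 = 10420 mg

10400 mg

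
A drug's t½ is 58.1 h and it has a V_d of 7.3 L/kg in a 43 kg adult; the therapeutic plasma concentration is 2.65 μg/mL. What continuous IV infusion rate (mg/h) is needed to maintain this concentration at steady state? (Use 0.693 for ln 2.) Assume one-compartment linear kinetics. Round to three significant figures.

Vd(total) = 43 kg × 7.3 L/kg = 313.9 L
CL = ln 2 · Vd / t½ = 0.693 × 313.9 / 58.1 = 3.744 L/h
Infusion rate = CL × Css = 3.744 × 2.65 = 9.922 mg/h

9.92 mg/h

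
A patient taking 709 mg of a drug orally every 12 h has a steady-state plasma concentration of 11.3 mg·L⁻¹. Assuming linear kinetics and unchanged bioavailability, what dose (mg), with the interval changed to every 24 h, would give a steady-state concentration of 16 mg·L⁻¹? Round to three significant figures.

With linear kinetics, Css is proportional to dose rate (D/τ) at fixed clearance.
D₂ = D₁ × (Css,target / Css,current) × (τ₂/τ₁) = 709 × (16/11.3) × (24/12) = 2008 mg

2010 mg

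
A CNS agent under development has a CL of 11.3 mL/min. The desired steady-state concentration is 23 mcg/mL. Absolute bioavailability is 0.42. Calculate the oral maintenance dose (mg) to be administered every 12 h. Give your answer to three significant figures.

446 mg

CL = 11.3 mL/min = 11.3 × 0.06 = 0.6780 L/h
At steady state, dose per interval replaces the amount cleared in that interval: F·D/τ = CL·Css.
D = CL × Css × τ / F = 0.6780 × 23 × 12 / 0.42 = 445.5 mg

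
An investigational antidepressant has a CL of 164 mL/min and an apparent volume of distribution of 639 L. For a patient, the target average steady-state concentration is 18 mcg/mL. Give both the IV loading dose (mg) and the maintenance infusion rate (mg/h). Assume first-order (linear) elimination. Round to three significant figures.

LD = Vd · C_target = 639.0 × 18 = 11500 mg
CL = 164 mL/min = 164 × 0.06 = 9.840 L/h
Maintenance infusion rate = CL × Css = 9.840 × 18 = 177.1 mg/h

(a) 11500 mg; (b) 177 mg/h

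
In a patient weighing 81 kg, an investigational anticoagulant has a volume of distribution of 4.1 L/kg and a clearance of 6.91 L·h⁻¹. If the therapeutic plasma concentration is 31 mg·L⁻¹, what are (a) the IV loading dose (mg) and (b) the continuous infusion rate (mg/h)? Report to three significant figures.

(a) 10300 mg; (b) 214 mg/h

Vd(total) = 81 kg × 4.1 L/kg = 332.1 L
LD = Vd · C_target = 332.1 × 31 = 10300 mg
Infusion rate = 6.910 L/h × 31 mg/L = 214.2 mg/h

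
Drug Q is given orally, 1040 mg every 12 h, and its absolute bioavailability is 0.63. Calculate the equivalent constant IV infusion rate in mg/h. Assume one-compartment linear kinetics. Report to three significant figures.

Equivalent systemic input: infusion rate = F·D/τ.
Rate = 0.63 × 1040 / 12 = 54.60 mg/h

54.6 mg/h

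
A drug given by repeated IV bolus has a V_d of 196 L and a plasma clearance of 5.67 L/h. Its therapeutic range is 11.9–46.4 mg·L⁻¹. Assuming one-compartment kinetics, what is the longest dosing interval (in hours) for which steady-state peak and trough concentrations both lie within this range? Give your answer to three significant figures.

k = CL / Vd = 5.670 / 196.0 = 0.02893 h⁻¹
Between IV bolus doses, concentration decays as C = C₀·e^(−kτ), so C_peak/C_trough = e^(kτ).
τ_max = ln(C_peak/C_trough) / k = ln(46.4/11.9) / 0.02893 = 1.361 / 0.02893 = 47.04 h

47.0 h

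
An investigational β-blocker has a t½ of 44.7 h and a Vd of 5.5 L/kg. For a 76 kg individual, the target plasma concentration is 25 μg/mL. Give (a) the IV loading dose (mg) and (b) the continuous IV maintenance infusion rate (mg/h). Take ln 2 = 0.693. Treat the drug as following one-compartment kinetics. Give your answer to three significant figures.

(a) 10500 mg; (b) 162 mg/h

Vd = 5.5 L/kg × 76 kg = 418.0 L
LD = Vd × C = 418.0 × 25 = 10450 mg
CL = 0.693 × Vd / t½ = 0.693 × 418.0 / 44.7 = 6.480 L/h
Infusion rate = CL × Css = 6.480 × 25 = 162.0 mg/h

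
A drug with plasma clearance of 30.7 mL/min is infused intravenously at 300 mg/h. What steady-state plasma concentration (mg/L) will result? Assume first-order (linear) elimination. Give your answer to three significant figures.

CL = 30.7 mL/min = 30.7 × 0.06 = 1.842 L/h
Css = rate / CL = 300 / 1.842 = 162.9 mg/L

163 mg/L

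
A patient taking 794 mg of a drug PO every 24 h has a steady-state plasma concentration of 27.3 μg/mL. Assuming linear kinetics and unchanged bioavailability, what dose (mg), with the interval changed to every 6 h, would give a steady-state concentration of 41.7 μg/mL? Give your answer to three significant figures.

For first-order elimination, Css ∝ F·D/(CL·τ); F and CL are unchanged, so Css ∝ D/τ.
D₂ = D₁ × (Css,target / Css,current) × (τ₂/τ₁) = 794 × (41.7/27.3) × (6/24) = 303.2 mg

303 mg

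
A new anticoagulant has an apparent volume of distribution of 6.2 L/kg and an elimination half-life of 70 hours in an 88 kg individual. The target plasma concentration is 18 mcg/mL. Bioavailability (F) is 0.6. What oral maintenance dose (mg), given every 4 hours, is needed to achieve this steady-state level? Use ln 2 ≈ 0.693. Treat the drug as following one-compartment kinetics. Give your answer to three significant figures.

Vd = 6.2 L/kg × 88 kg = 545.6 L
CL = ln 2 · Vd / t½ = 0.693 × 545.6 / 70 = 5.401 L/h
D = CL × Css × τ / F = 5.401 × 18 × 4 / 0.6 = 648.1 mg

648 mg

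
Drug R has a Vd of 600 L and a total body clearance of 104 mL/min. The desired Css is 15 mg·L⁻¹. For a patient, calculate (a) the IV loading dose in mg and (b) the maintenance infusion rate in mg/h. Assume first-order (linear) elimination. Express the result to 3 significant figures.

(a) 9000 mg; (b) 93.6 mg/h

Loading: fill Vd to C_target → 600.0 L × 15 mg/L = 9000 mg
Convert clearance: 104 mL/min × 60 min/h ÷ 1000 mL/L = 6.240 L/h
Maintenance infusion rate = CL × Css = 6.240 × 15 = 93.60 mg/h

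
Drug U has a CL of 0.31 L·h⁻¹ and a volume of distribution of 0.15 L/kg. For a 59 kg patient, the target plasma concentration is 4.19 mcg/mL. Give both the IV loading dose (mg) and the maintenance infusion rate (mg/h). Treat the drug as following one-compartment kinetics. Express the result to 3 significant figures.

(a) 37.1 mg; (b) 1.30 mg/h

Vd(total) = 59 kg × 0.15 L/kg = 8.850 L
Loading: fill Vd to C_target → 8.850 L × 4.19 mg/L = 37.08 mg
Maintenance: replace elimination → rate = CL × Css = 0.3100 × 4.19 = 1.299 mg/h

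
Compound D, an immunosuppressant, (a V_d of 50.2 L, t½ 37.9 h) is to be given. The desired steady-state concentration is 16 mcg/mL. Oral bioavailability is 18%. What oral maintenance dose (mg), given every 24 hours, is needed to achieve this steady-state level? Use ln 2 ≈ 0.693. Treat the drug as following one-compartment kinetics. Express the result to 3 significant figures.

1960 mg

CL = ln 2 · Vd / t½ = 0.693 × 50.20 / 37.9 = 0.9179 L/h
D = CL × Css × τ / F = 0.9179 × 16 × 24 / 0.18 = 1958 mg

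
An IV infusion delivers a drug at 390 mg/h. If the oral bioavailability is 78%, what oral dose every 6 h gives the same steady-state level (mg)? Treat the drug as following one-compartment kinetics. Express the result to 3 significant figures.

To maintain the same Css, the systemic dosing rate must be unchanged: F·D/τ = infusion rate.
D = rate × τ / F = 390 × 6 / 0.78 = 3000 mg

3000 mg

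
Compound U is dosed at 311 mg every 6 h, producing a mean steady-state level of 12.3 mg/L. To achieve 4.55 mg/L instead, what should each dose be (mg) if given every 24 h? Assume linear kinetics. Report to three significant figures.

With linear kinetics, Css is proportional to dose rate (D/τ) at fixed clearance.
D₂ = D₁ × (Css,target / Css,current) × (τ₂/τ₁) = 311 × (4.55/12.3) × (24/6) = 460.2 mg

460 mg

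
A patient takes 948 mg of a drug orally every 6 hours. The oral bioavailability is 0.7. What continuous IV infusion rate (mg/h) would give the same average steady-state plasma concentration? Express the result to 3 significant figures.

111 mg/h

Equivalent systemic input: infusion rate = F·D/τ.
Rate = 0.7 × 948 / 6 = 110.6 mg/h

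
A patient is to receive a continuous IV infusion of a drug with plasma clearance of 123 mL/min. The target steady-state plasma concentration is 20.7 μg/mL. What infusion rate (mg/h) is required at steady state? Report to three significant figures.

CL = 123 mL/min = 123 × 0.06 = 7.380 L/h
At steady state, infusion rate equals elimination rate: rate in = CL × Css.
Infusion rate = CL · Css = 7.380 L/h × 20.7 mg/L = 152.8 mg/h

153 mg/h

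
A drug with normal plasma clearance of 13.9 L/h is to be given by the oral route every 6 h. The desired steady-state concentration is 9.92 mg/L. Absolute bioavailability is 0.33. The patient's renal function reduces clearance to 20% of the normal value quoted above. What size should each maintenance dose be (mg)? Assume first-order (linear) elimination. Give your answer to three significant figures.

Patient clearance = 0.2 × 13.90 = 2.780 L/h
D = CL × Css × τ / F = 2.780 × 9.92 × 6 / 0.33 = 501.4 mg

501 mg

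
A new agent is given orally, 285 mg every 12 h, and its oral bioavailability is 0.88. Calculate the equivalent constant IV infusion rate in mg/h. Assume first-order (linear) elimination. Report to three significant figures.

Equivalent systemic input: infusion rate = F·D/τ.
Rate = 0.88 × 285 / 12 = 20.90 mg/h

20.9 mg/h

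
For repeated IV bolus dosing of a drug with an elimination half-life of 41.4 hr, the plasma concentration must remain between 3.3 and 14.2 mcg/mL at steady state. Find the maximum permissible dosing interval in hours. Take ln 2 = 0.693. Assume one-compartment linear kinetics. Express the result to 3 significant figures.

87.2 h

k = 0.693 / t½ = 0.693 / 41.4 = 0.01674 h⁻¹
Between IV bolus doses, concentration decays as C = C₀·e^(−kτ), so C_peak/C_trough = e^(kτ).
τ_max = ln(C_peak/C_trough) / k = ln(14.2/3.3) / 0.01674 = 1.459 / 0.01674 = 87.16 h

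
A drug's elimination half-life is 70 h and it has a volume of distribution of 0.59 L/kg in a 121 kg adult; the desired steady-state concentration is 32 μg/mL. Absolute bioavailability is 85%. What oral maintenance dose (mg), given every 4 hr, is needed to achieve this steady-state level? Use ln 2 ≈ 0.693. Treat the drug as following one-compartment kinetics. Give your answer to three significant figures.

106 mg

Total Vd = 0.59 × 121 = 71.39 L
k = 0.693/70 = 0.009900 h⁻¹, so CL = k·Vd = 0.009900 × 71.39 = 0.7068 L/h
D = CL × Css × τ / F = 0.7068 × 32 × 4 / 0.85 = 106.4 mg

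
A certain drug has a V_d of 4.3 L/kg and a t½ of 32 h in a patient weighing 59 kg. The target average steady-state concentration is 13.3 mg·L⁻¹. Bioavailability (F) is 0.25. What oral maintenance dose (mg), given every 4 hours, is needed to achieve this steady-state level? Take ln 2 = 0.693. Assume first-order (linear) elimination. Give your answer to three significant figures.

1170 mg

Vd = 4.3 L/kg × 59 kg = 253.7 L
k = 0.693/32 = 0.02166 h⁻¹, so CL = k·Vd = 0.02166 × 253.7 = 5.495 L/h
D = CL × Css × τ / F = 5.495 × 13.3 × 4 / 0.25 = 1169 mg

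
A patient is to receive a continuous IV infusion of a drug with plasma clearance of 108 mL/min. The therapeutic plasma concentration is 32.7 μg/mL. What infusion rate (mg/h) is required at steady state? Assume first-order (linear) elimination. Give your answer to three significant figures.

212 mg/h

CL = 108 mL/min = 108 × 0.06 = 6.480 L/h
At steady state, infusion rate equals elimination rate: rate in = CL × Css.
Rate = CL × Css = 6.480 × 32.7 = 211.9 mg/h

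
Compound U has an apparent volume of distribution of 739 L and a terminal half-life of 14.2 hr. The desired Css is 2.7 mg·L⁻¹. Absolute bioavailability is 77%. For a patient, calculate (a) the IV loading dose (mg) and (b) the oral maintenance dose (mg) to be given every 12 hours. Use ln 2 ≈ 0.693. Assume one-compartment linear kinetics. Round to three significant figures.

LD = Vd × C = 739.0 × 2.7 = 1995 mg
CL = 0.693 × Vd / t½ = 0.693 × 739.0 / 14.2 = 36.07 L/h
D = CL × Css × τ / F = 36.07 × 2.7 × 12 / 0.77 = 1518 mg

(a) 2000 mg; (b) 1520 mg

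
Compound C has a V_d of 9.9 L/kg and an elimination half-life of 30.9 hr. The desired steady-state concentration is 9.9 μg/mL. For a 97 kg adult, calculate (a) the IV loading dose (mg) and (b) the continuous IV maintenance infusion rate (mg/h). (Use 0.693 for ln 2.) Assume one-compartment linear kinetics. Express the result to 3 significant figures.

Vd = 9.9 L/kg × 97 kg = 960.3 L
LD = Vd × C = 960.3 × 9.9 = 9507 mg
CL = 0.693 × Vd / t½ = 0.693 × 960.3 / 30.9 = 21.54 L/h
Infusion rate = CL × Css = 21.54 × 9.9 = 213.2 mg/h

(a) 9510 mg; (b) 213 mg/h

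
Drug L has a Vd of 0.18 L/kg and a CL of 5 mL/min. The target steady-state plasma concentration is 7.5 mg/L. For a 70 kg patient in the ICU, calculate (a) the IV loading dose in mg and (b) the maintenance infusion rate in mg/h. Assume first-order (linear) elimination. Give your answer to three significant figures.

(a) 94.5 mg; (b) 2.25 mg/h

Total Vd = 0.18 × 70 = 12.60 L
LD = Vd · C_target = 12.60 × 7.5 = 94.50 mg
CL = 5 mL/min = 5 × 0.06 = 0.3000 L/h
Maintenance: replace elimination → rate = CL × Css = 0.3000 × 7.5 = 2.250 mg/h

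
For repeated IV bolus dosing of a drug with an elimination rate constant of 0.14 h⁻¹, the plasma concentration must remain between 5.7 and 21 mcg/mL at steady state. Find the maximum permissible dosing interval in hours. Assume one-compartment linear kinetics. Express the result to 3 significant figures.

Between IV bolus doses, concentration decays as C = C₀·e^(−kτ), so C_peak/C_trough = e^(kτ).
τ_max = ln(C_peak/C_trough) / k = ln(21/5.7) / 0.1400 = 1.304 / 0.1400 = 9.314 h

9.31 h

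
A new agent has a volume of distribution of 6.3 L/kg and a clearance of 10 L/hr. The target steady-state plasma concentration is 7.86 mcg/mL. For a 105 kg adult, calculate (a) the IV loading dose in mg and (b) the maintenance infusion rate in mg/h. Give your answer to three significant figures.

(a) 5200 mg; (b) 78.6 mg/h

Vd = 6.3 L/kg × 105 kg = 661.5 L
Loading: fill Vd to C_target → 661.5 L × 7.86 mg/L = 5199 mg
Maintenance infusion rate = CL × Css = 10.00 × 7.86 = 78.60 mg/h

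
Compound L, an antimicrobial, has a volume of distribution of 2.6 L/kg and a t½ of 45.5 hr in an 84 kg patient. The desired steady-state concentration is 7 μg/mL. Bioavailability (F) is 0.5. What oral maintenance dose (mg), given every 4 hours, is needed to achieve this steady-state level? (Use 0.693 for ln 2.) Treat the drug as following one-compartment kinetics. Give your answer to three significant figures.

186 mg

Total Vd = 2.6 × 84 = 218.4 L
CL = ln 2 · Vd / t½ = 0.693 × 218.4 / 45.5 = 3.326 L/h
D = CL × Css × τ / F = 3.326 × 7 × 4 / 0.5 = 186.3 mg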